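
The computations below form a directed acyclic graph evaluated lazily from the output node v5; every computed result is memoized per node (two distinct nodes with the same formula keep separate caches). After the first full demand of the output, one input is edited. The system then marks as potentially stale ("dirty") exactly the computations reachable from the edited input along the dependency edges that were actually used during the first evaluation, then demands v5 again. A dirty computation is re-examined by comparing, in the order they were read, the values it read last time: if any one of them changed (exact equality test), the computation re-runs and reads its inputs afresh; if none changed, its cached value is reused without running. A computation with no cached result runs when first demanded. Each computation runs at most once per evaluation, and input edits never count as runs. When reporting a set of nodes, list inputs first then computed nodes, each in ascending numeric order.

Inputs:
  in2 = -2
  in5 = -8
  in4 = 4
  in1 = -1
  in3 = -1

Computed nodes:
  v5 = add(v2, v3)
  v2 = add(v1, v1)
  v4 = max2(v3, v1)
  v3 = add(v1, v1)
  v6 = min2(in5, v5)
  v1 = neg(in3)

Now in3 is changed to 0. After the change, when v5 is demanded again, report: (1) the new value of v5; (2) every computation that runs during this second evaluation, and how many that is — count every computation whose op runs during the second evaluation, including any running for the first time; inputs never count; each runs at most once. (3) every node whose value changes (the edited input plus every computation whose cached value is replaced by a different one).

Demanding v5 again yields 0.
4 computations run: v1, v2, v3, v5.
The nodes whose values change: in3, v1, v2, v3, v5.

First demand of the output computes:
  v1 = neg(-1) = 1
  v2 = add(1, 1) = 2
  v3 = add(1, 1) = 2
  v5 = add(2, 2) = 4

After the edit, cleaning proceeds:
  v1: a read changed (in3 -1->0) — executes, giving 0.
  v2: a read changed (v1 1->0; v1 1->0) — executes, giving 0.
  v3: a read changed (v1 1->0; v1 1->0) — executes, giving 0.
  v5: a read changed (v2 2->0; v3 2->0) — executes, giving 0.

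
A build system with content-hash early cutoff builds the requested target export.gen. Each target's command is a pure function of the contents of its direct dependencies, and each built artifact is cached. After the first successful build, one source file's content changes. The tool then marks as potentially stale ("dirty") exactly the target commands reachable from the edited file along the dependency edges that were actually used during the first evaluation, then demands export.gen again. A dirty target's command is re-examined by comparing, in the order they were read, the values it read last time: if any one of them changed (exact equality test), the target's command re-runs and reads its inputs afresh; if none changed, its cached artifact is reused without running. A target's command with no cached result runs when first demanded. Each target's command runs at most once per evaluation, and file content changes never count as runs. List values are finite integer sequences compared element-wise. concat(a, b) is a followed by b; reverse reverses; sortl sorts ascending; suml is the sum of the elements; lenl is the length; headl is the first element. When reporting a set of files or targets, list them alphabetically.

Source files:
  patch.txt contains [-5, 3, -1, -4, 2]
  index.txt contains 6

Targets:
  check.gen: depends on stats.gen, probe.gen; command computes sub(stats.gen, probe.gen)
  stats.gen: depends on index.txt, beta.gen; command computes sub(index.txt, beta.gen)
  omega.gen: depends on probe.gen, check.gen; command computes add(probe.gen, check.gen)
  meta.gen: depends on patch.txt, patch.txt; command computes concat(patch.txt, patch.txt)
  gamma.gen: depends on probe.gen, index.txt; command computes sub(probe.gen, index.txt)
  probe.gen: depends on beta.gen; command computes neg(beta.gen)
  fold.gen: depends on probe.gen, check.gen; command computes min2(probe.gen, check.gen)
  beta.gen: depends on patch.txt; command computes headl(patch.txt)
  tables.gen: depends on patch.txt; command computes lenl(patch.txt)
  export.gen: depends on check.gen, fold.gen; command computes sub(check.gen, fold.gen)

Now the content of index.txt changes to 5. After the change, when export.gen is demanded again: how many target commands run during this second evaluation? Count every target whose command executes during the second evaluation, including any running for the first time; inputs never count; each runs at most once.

First evaluation (everything demanded from the output):
  beta.gen = headl([-5, 3, -1, -4, 2]) = -5
  probe.gen = neg(-5) = 5
  stats.gen = sub(6, -5) = 11
  check.gen = sub(11, 5) = 6
  fold.gen = min2(5, 6) = 5
  export.gen = sub(6, 5) = 1

Propagation after the edit:
  stats.gen: runs — index.txt 6->5; result 10.
  check.gen: runs — stats.gen 11->10; result 5.
  fold.gen: runs — check.gen 6->5; result 5 (same value as before).
  export.gen: runs — check.gen 6->5; result 0.

Target commands that run: check.gen, export.gen, fold.gen, stats.gen — 4 in total.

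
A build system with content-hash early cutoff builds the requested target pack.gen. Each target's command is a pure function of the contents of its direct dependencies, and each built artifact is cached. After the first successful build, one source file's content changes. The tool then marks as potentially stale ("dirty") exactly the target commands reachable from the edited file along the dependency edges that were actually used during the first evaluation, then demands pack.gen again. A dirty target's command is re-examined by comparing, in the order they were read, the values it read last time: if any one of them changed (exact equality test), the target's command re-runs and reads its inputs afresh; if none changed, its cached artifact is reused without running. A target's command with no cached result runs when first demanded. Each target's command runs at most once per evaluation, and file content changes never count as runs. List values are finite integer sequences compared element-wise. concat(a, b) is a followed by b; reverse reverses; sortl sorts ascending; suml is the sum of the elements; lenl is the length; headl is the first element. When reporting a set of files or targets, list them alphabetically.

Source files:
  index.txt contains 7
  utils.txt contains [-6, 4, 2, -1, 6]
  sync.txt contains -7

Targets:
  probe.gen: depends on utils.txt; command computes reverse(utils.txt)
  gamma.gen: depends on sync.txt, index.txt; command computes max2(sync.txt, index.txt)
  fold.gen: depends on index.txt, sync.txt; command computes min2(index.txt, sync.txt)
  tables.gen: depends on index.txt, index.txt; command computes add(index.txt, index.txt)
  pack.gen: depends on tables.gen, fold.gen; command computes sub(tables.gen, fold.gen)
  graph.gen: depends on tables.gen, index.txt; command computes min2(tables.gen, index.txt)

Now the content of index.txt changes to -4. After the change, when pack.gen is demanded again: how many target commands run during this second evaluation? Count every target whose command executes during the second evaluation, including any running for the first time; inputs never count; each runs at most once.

Target commands that run: fold.gen, pack.gen, tables.gen — 3 in total.

First evaluation (everything demanded from the output):
  fold.gen = min2(7, -7) = -7
  tables.gen = add(7, 7) = 14
  pack.gen = sub(14, -7) = 21

Propagation after the edit:
  fold.gen: runs — index.txt 7->-4; result -7 (same value as before).
  tables.gen: runs — index.txt 7->-4; index.txt 7->-4; result -8.
  pack.gen: runs — tables.gen 14->-8; result -1.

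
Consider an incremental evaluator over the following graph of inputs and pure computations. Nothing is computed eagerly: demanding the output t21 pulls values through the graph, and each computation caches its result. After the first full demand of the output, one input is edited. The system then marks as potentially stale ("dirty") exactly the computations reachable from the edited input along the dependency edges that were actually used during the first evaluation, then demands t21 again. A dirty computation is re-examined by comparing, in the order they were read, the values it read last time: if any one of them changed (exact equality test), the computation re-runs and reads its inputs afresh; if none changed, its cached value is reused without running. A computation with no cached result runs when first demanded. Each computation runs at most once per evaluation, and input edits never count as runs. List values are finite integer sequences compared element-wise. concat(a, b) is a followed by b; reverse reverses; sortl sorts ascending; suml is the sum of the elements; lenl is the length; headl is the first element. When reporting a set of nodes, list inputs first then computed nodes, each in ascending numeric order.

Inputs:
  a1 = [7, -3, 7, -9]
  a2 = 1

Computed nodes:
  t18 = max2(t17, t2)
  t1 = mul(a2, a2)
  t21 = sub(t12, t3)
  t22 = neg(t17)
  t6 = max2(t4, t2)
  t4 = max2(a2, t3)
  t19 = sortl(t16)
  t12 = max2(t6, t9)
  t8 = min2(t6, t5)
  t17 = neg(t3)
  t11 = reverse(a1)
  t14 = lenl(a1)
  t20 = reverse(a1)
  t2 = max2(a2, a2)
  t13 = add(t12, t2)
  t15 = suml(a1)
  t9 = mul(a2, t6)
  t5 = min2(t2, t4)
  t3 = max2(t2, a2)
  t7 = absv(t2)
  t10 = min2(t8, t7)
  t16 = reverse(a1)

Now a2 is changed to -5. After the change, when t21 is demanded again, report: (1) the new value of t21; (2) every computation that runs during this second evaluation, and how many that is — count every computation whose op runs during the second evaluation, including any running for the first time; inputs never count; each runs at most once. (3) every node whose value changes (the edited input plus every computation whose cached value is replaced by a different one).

t21 now evaluates to 30.
Run set: t2, t3, t4, t6, t9, t12, t21 (7 run).
Changed values: a2, t2, t3, t4, t6, t9, t12, t21.

Initial pass — values computed on the first demand:
  t2 = max2(1, 1) = 1
  t3 = max2(1, 1) = 1
  t4 = max2(1, 1) = 1
  t6 = max2(1, 1) = 1
  t9 = mul(1, 1) = 1
  t12 = max2(1, 1) = 1
  t21 = sub(1, 1) = 0

Second demand — change propagation:
  t2: re-runs because a2 1->-5; a2 1->-5; new result -5.
  t3: re-runs because t2 1->-5; a2 1->-5; new result -5.
  t4: re-runs because a2 1->-5; t3 1->-5; new result -5.
  t6: re-runs because t4 1->-5; t2 1->-5; new result -5.
  t9: re-runs because a2 1->-5; t6 1->-5; new result 25.
  t12: re-runs because t6 1->-5; t9 1->25; new result 25.
  t21: re-runs because t12 1->25; t3 1->-5; new result 30.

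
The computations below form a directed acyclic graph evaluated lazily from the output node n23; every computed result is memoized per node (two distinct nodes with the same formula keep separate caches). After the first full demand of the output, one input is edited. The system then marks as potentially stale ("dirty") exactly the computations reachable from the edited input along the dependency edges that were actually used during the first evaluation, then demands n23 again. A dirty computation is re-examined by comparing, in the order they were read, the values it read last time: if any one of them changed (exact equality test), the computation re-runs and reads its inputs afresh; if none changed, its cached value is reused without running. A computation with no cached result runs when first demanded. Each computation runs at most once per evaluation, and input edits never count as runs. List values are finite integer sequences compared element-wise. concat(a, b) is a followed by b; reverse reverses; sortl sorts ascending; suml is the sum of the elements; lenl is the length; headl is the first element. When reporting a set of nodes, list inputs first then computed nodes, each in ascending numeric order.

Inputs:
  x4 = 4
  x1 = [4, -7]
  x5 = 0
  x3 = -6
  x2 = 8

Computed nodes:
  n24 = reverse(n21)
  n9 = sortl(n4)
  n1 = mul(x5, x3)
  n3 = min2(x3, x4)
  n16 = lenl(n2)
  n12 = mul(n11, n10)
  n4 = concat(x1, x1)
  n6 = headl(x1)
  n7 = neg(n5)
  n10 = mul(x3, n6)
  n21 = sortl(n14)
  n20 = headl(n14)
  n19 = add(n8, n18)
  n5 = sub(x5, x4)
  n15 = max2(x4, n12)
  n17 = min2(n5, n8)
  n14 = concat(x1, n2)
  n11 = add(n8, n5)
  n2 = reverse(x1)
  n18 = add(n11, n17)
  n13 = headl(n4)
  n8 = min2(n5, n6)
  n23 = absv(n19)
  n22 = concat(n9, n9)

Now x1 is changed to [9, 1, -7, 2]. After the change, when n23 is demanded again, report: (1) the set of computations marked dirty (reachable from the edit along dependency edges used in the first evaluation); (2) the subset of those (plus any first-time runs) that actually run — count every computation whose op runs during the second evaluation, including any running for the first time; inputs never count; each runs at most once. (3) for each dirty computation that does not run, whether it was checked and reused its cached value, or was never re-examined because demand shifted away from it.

First demand of the output computes:
  n5 = sub(0, 4) = -4
  n6 = headl([4, -7]) = 4
  n8 = min2(-4, 4) = -4
  n11 = add(-4, -4) = -8
  n17 = min2(-4, -4) = -4
  n18 = add(-8, -4) = -12
  n19 = add(-4, -12) = -16
  n23 = absv(-16) = 16

After the edit, cleaning proceeds:
  n6: a read changed (x1 [4, -7]->[9, 1, -7, 2]) — executes, giving 9.
  n8: a read changed (n6 4->9) — executes, giving -4 — identical to its old value.
  n11: dirty, but its reads are unchanged (n8 unchanged, n5 unchanged); cached -8 stands.
  n17: dirty, but its reads are unchanged (n5 unchanged, n8 unchanged); cached -4 stands.
  n18: dirty, but its reads are unchanged (n11 unchanged, n17 unchanged); cached -12 stands.
  n19: dirty, but its reads are unchanged (n8 unchanged, n18 unchanged); cached -16 stands.
  n23: dirty, but its reads are unchanged (n19 unchanged); cached 16 stands.

Note the absorption at n8: it re-runs yet its value is the same, leaving the output's value untouched.

The edit dirties: n6, n8, n11, n17, n18, n19, n23.
2 computations run: n6, n8.
Cache hits after checking: n11, n17, n18, n19, n23.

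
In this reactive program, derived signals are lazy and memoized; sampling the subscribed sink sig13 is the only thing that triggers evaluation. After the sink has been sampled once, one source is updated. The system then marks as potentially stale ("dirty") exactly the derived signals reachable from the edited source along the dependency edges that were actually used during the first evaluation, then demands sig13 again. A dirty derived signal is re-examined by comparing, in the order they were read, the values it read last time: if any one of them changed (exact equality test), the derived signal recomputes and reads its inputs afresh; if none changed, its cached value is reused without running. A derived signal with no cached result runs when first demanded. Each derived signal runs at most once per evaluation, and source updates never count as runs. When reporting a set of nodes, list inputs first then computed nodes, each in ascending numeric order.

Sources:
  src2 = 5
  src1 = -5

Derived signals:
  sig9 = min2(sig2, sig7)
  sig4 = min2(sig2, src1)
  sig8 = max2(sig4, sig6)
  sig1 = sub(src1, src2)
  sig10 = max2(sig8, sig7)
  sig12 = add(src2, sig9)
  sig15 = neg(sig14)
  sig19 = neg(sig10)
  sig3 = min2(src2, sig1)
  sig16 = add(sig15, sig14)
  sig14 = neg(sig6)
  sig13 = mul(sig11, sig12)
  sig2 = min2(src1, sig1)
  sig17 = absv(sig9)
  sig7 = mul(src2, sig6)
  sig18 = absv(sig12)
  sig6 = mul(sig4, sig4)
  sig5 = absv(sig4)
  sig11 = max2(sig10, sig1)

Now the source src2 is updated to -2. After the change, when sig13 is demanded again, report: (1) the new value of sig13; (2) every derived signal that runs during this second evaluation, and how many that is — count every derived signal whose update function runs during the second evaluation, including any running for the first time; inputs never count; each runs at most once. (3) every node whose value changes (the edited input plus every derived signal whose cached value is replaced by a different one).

First demand of the output computes:
  sig1 = sub(-5, 5) = -10
  sig2 = min2(-5, -10) = -10
  sig4 = min2(-10, -5) = -10
  sig6 = mul(-10, -10) = 100
  sig7 = mul(5, 100) = 500
  sig8 = max2(-10, 100) = 100
  sig9 = min2(-10, 500) = -10
  sig10 = max2(100, 500) = 500
  sig11 = max2(500, -10) = 500
  sig12 = add(5, -10) = -5
  sig13 = mul(500, -5) = -2500

After the edit, cleaning proceeds:
  sig1: a read changed (src2 5->-2) — executes, giving -3.
  sig2: a read changed (sig1 -10->-3) — executes, giving -5.
  sig4: a read changed (sig2 -10->-5) — executes, giving -5.
  sig6: a read changed (sig4 -10->-5; sig4 -10->-5) — executes, giving 25.
  sig7: a read changed (src2 5->-2; sig6 100->25) — executes, giving -50.
  sig8: a read changed (sig4 -10->-5; sig6 100->25) — executes, giving 25.
  sig9: a read changed (sig2 -10->-5; sig7 500->-50) — executes, giving -50.
  sig10: a read changed (sig8 100->25; sig7 500->-50) — executes, giving 25.
  sig11: a read changed (sig10 500->25; sig1 -10->-3) — executes, giving 25.
  sig12: a read changed (src2 5->-2; sig9 -10->-50) — executes, giving -52.
  sig13: a read changed (sig11 500->25; sig12 -5->-52) — executes, giving -1300.

Demanding sig13 again yields -1300.
11 derived signals run: sig1, sig2, sig4, sig6, sig7, sig8, sig9, sig10, sig11, sig12, sig13.
The nodes whose values change: src2, sig1, sig2, sig4, sig6, sig7, sig8, sig9, sig10, sig11, sig12, sig13.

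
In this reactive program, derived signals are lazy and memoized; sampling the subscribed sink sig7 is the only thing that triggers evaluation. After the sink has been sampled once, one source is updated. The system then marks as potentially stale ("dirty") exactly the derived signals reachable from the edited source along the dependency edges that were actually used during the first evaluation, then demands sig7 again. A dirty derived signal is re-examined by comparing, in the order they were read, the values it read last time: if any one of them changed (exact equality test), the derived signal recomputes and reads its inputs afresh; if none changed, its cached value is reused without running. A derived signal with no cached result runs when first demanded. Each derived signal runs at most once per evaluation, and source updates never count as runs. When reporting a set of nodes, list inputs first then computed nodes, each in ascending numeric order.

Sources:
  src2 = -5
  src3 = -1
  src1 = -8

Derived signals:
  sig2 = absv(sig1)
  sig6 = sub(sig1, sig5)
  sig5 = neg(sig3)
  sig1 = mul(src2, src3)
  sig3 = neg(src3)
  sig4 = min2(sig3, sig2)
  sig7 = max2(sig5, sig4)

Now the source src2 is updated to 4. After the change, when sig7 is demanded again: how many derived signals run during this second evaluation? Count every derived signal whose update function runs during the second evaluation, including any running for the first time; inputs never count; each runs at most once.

3 derived signals run: sig1, sig2, sig4.
Note the absorption at sig4: it re-runs yet its value is the same, leaving the output's value untouched.

First demand of the output computes:
  sig1 = mul(-5, -1) = 5
  sig2 = absv(5) = 5
  sig3 = neg(-1) = 1
  sig4 = min2(1, 5) = 1
  sig5 = neg(1) = -1
  sig7 = max2(-1, 1) = 1

After the edit, cleaning proceeds:
  sig1: a read changed (src2 -5->4) — executes, giving -4.
  sig2: a read changed (sig1 5->-4) — executes, giving 4.
  sig4: a read changed (sig2 5->4) — executes, giving 1 — identical to its old value.
  sig7: dirty, but its reads are unchanged (sig5 unchanged, sig4 unchanged); cached 1 stands.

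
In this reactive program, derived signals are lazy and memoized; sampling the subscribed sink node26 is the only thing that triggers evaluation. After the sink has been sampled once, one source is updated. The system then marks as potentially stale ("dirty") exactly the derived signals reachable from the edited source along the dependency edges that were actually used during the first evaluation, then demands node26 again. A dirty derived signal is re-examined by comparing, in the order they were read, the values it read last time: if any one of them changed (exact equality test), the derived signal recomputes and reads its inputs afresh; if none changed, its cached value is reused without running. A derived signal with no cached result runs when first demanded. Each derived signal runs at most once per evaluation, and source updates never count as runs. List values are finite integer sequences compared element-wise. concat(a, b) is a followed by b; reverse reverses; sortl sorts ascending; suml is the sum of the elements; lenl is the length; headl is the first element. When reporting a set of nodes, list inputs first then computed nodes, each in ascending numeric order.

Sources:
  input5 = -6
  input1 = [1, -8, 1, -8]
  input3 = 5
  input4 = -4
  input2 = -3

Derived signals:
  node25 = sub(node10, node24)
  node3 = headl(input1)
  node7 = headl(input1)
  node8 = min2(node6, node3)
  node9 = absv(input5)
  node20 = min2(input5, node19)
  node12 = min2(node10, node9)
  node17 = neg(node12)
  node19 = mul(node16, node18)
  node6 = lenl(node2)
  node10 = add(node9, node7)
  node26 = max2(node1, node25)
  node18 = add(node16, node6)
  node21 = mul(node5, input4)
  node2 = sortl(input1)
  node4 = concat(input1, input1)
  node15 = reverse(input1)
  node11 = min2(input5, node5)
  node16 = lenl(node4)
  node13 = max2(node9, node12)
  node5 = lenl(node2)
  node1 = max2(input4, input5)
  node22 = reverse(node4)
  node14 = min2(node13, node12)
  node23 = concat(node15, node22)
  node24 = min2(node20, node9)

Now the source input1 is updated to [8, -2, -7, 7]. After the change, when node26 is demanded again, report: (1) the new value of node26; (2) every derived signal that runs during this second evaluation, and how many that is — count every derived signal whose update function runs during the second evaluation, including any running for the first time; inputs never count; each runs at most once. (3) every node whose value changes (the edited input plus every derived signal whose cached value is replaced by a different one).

First demand of the output computes:
  node1 = max2(-4, -6) = -4
  node2 = sortl([1, -8, 1, -8]) = [-8, -8, 1, 1]
  node4 = concat([1, -8, 1, -8], [1, -8, 1, -8]) = [1, -8, 1, -8, 1, -8, 1, -8]
  node6 = lenl([-8, -8, 1, 1]) = 4
  node7 = headl([1, -8, 1, -8]) = 1
  node9 = absv(-6) = 6
  node10 = add(6, 1) = 7
  node16 = lenl([1, -8, 1, -8, 1, -8, 1, -8]) = 8
  node18 = add(8, 4) = 12
  node19 = mul(8, 12) = 96
  node20 = min2(-6, 96) = -6
  node24 = min2(-6, 6) = -6
  node25 = sub(7, -6) = 13
  node26 = max2(-4, 13) = 13

After the edit, cleaning proceeds:
  node2: a read changed (input1 [1, -8, 1, -8]->[8, -2, -7, 7]) — executes, giving [-7, -2, 7, 8].
  node4: a read changed (input1 [1, -8, 1, -8]->[8, -2, -7, 7]; input1 [1, -8, 1, -8]->[8, -2, -7, 7]) — executes, giving [8, -2, -7, 7, 8, -2, -7, 7].
  node6: a read changed (node2 [-8, -8, 1, 1]->[-7, -2, 7, 8]) — executes, giving 4 — identical to its old value.
  node7: a read changed (input1 [1, -8, 1, -8]->[8, -2, -7, 7]) — executes, giving 8.
  node10: a read changed (node7 1->8) — executes, giving 14.
  node16: a read changed (node4 [1, -8, 1, -8, 1, -8, 1, -8]->[8, -2, -7, 7, 8, -2, -7, 7]) — executes, giving 8 — identical to its old value.
  node18: dirty, but its reads are unchanged (node16 unchanged, node6 unchanged); cached 12 stands.
  node19: dirty, but its reads are unchanged (node16 unchanged, node18 unchanged); cached 96 stands.
  node20: dirty, but its reads are unchanged (input5 unchanged, node19 unchanged); cached -6 stands.
  node24: dirty, but its reads are unchanged (node20 unchanged, node9 unchanged); cached -6 stands.
  node25: a read changed (node10 7->14) — executes, giving 20.
  node26: a read changed (node25 13->20) — executes, giving 20.

Note where the cutoff bites: node18 is checked, finds nothing changed, and keeps its cache.

Demanding node26 again yields 20.
8 derived signals run: node2, node4, node6, node7, node10, node16, node25, node26.
The nodes whose values change: input1, node2, node4, node7, node10, node25, node26.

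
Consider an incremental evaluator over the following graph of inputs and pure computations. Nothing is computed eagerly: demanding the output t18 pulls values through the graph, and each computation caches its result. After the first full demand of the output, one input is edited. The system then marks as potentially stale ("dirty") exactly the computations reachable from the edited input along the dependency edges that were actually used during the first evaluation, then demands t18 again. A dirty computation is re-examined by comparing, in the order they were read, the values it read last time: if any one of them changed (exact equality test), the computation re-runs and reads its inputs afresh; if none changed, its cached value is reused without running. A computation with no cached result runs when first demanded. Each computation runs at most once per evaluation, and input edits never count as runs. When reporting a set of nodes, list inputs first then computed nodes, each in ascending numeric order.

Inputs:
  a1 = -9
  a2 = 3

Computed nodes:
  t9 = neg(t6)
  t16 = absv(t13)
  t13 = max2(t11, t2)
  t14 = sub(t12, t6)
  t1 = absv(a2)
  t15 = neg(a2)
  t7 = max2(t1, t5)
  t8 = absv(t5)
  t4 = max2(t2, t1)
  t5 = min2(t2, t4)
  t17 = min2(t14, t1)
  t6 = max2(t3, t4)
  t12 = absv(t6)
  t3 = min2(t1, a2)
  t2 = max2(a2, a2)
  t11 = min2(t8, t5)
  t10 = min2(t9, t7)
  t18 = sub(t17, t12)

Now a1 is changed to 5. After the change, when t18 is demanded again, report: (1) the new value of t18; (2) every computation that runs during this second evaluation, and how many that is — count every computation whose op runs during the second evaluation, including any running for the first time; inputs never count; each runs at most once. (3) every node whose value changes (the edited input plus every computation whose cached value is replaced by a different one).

t18 now evaluates to -3.
Run set: none (0 run).
Changed values: a1.
The important point: nothing the output needs ever reads a1, so the edit is invisible to it.

Initial pass — values computed on the first demand:
  t1 = absv(3) = 3
  t2 = max2(3, 3) = 3
  t3 = min2(3, 3) = 3
  t4 = max2(3, 3) = 3
  t6 = max2(3, 3) = 3
  t12 = absv(3) = 3
  t14 = sub(3, 3) = 0
  t17 = min2(0, 3) = 0
  t18 = sub(0, 3) = -3

Second demand — change propagation:
  no demanded computation ever read a1, so the edit dirties nothing and nothing runs.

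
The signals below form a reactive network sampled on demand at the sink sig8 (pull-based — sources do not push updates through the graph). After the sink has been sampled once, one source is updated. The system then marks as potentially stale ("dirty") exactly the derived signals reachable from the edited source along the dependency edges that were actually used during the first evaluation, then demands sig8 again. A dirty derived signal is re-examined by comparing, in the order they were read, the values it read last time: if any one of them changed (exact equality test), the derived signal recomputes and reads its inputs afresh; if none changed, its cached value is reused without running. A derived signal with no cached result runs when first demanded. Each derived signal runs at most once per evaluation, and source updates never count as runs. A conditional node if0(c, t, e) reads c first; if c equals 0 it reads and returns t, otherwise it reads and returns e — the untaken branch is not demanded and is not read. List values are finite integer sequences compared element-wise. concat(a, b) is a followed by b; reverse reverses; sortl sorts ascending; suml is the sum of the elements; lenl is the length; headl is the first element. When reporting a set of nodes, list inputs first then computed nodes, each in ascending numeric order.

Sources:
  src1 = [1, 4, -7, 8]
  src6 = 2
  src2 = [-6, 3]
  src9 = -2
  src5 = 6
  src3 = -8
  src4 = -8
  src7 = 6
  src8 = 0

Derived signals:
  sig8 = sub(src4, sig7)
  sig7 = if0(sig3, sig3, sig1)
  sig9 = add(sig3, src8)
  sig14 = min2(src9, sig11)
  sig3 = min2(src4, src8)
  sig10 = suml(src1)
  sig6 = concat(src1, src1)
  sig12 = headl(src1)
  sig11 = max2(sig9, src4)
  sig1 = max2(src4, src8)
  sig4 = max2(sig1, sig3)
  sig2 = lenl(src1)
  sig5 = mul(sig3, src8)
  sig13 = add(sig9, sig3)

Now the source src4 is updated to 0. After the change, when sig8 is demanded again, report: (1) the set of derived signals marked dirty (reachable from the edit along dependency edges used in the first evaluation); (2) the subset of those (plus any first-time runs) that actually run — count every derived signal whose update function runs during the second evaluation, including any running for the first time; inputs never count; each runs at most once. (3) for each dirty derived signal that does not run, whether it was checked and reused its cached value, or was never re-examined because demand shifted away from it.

Initial pass — values computed on the first demand:
  sig1 = max2(-8, 0) = 0
  sig3 = min2(-8, 0) = -8
  sig7 = if0(sig3=-8 -> else branch sig1) = 0
  sig8 = sub(-8, 0) = -8

Second demand — change propagation:
  sig1: dirty yet unreached — the second evaluation never asks for it.
  sig3: re-runs because src4 -8->0; new result 0.
  sig7: re-runs because sig3 -8->0; new result 0 (unchanged).
  sig8: re-runs because src4 -8->0; new result 0.

The important point: the flipped condition redirects demand; sig1 is left stale, never re-checked.

Dirty set: sig1, sig3, sig7, sig8.
Run set: sig3, sig7, sig8 (3 run).
Left stale — demand moved off them: sig1.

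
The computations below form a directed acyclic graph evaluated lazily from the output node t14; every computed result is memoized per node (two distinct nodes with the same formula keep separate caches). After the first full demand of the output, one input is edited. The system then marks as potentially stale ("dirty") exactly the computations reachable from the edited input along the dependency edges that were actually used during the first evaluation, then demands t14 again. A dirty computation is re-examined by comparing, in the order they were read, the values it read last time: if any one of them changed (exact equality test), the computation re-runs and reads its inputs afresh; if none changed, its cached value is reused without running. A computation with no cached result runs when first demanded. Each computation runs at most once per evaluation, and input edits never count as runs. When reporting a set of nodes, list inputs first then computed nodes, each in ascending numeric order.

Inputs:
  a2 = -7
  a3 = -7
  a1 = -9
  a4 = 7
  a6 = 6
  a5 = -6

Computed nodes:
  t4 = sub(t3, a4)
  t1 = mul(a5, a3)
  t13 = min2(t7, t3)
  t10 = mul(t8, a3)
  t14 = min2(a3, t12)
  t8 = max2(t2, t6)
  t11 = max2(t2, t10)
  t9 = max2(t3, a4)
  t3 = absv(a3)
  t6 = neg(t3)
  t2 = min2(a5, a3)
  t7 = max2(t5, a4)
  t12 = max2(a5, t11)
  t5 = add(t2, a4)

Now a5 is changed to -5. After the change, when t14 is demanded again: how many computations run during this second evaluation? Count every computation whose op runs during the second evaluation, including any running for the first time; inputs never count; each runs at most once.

First demand of the output computes:
  t2 = min2(-6, -7) = -7
  t3 = absv(-7) = 7
  t6 = neg(7) = -7
  t8 = max2(-7, -7) = -7
  t10 = mul(-7, -7) = 49
  t11 = max2(-7, 49) = 49
  t12 = max2(-6, 49) = 49
  t14 = min2(-7, 49) = -7

After the edit, cleaning proceeds:
  t2: a read changed (a5 -6->-5) — executes, giving -7 — identical to its old value.
  t8: dirty, but its reads are unchanged (t2 unchanged, t6 unchanged); cached -7 stands.
  t10: dirty, but its reads are unchanged (t8 unchanged, a3 unchanged); cached 49 stands.
  t11: dirty, but its reads are unchanged (t2 unchanged, t10 unchanged); cached 49 stands.
  t12: a read changed (a5 -6->-5) — executes, giving 49 — identical to its old value.
  t14: dirty, but its reads are unchanged (a3 unchanged, t12 unchanged); cached -7 stands.

Note where the cutoff bites: t8 is checked, finds nothing changed, and keeps its cache.

2 computations run: t2, t12.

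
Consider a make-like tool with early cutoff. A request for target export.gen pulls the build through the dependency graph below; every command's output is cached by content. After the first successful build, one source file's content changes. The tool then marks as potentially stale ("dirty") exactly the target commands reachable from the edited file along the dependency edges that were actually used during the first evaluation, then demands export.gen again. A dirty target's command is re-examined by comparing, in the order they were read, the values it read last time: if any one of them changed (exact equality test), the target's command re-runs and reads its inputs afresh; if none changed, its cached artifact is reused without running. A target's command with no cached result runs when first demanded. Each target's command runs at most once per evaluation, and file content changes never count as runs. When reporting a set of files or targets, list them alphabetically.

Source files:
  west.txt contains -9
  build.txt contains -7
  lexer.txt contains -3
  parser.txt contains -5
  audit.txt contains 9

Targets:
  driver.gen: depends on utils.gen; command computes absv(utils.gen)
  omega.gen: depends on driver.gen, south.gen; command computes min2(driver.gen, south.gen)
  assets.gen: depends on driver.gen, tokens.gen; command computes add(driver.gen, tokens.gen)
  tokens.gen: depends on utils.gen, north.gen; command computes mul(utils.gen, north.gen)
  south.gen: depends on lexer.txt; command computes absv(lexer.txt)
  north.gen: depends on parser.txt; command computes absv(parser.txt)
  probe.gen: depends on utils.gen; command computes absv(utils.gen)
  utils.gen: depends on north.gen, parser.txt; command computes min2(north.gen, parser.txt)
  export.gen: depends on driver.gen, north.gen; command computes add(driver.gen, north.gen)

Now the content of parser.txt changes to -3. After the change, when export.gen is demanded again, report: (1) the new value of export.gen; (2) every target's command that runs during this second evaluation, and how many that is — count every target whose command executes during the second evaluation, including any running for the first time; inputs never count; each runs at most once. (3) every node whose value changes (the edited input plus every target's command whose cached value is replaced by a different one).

Demanding export.gen again yields 6.
4 target commands run: driver.gen, export.gen, north.gen, utils.gen.
The nodes whose values change: driver.gen, export.gen, north.gen, parser.txt, utils.gen.

First demand of the output computes:
  north.gen = absv(-5) = 5
  utils.gen = min2(5, -5) = -5
  driver.gen = absv(-5) = 5
  export.gen = add(5, 5) = 10

After the edit, cleaning proceeds:
  north.gen: a read changed (parser.txt -5->-3) — executes, giving 3.
  utils.gen: a read changed (north.gen 5->3; parser.txt -5->-3) — executes, giving -3.
  driver.gen: a read changed (utils.gen -5->-3) — executes, giving 3.
  export.gen: a read changed (driver.gen 5->3; north.gen 5->3) — executes, giving 6.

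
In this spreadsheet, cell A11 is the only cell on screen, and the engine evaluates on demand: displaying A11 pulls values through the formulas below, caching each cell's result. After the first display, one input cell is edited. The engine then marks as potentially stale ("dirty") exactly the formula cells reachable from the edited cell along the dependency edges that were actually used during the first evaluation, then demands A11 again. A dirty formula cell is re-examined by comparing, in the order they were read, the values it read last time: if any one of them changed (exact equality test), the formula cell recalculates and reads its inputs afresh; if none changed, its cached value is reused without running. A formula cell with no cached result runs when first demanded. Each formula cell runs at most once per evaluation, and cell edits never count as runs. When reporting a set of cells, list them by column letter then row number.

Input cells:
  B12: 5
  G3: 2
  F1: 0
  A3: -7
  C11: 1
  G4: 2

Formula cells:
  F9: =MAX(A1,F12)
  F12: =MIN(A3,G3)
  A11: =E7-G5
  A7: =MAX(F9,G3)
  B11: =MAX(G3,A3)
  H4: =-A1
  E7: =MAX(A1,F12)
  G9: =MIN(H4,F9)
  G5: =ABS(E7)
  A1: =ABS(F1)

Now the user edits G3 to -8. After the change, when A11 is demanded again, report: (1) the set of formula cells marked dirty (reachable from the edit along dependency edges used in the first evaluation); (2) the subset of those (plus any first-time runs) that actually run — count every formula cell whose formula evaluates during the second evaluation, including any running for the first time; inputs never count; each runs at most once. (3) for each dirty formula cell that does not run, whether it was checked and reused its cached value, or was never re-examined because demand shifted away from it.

Dirty set: A11, E7, F12, G5.
Run set: E7, F12 (2 run).
Re-examined without running (cache reused): A11, G5.
The important point: E7 recomputes to an identical value, and the output ends up unchanged.

Initial pass — values computed on the first demand:
  A1 = ABS(0) = 0
  F12 = MIN(-7, 2) = -7
  E7 = MAX(0, -7) = 0
  G5 = ABS(0) = 0
  A11 = 0 - 0 = 0

Second demand — change propagation:
  F12: re-runs because G3 2->-8; new result -8.
  E7: re-runs because F12 -7->-8; new result 0 (unchanged).
  G5: re-examined; everything it read last time is the same (E7 unchanged) — cache 0 kept, no run.
  A11: re-examined; everything it read last time is the same (E7 unchanged, G5 unchanged) — cache 0 kept, no run.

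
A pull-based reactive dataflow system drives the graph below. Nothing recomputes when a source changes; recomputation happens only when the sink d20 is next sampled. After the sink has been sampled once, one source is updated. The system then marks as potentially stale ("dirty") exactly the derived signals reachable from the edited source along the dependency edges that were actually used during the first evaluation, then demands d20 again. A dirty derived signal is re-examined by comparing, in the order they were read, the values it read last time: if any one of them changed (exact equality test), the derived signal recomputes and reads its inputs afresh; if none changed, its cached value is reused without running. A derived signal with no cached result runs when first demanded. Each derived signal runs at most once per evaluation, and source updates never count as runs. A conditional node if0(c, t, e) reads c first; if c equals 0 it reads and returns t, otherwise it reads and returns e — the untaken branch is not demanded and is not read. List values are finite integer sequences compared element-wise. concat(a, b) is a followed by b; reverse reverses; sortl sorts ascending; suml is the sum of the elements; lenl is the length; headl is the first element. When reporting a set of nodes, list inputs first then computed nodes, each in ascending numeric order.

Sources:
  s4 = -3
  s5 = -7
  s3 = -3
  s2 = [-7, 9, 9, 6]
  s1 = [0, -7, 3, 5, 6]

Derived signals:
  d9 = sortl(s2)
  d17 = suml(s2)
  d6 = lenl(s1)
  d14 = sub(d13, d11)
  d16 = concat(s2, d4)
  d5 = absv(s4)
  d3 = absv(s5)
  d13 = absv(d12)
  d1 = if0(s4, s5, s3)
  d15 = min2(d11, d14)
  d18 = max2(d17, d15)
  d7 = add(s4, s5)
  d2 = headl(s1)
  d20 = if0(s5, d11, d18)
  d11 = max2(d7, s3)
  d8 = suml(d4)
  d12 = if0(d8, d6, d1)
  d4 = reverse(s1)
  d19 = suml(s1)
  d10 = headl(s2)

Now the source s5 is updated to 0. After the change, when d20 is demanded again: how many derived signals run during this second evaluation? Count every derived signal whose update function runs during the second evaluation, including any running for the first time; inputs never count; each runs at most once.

Derived signals that run: d7, d11, d20 — 3 in total.
Key observation: a condition flipped, so demand moved to the other branch — d14, d15, d18 are never re-examined.

First evaluation (everything demanded from the output):
  d1 = if0(s4=-3 -> else branch s3) = -3
  d4 = reverse([0, -7, 3, 5, 6]) = [6, 5, 3, -7, 0]
  d7 = add(-3, -7) = -10
  d8 = suml([6, 5, 3, -7, 0]) = 7
  d11 = max2(-10, -3) = -3
  d12 = if0(d8=7 -> else branch d1) = -3
  d13 = absv(-3) = 3
  d14 = sub(3, -3) = 6
  d15 = min2(-3, 6) = -3
  d17 = suml([-7, 9, 9, 6]) = 17
  d18 = max2(17, -3) = 17
  d20 = if0(s5=-7 -> else branch d18) = 17

Propagation after the edit:
  d7: runs — s5 -7->0; result -3.
  d11: runs — d7 -10->-3; result -3 (same value as before).
  d14: marked dirty but never re-examined — demand shifted away from it.
  d15: marked dirty but never re-examined — demand shifted away from it.
  d18: marked dirty but never re-examined — demand shifted away from it.
  d20: runs — s5 -7->0; result -3.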